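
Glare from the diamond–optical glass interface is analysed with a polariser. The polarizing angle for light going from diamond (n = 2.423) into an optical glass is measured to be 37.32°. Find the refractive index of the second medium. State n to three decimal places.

Full polarization of the reflected beam means tan θ_B = n₂/n₁, where n₁ is the incident medium (diamond).
n₂ = n₁ tan θ_B = 2.423 × tan 37.32° = 1.847.

n ≈ 1.847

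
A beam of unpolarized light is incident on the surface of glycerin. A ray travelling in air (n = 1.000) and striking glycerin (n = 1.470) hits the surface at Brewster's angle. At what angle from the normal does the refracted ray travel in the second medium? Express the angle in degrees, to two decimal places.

θ_B = arctan(n₂/n₁) = arctan(1.470/1.000) = 55.77°.
At Brewster's angle the reflected and refracted rays are perpendicular, so θ_t = 90° − θ_B = 90° − 55.77° = 34.23°.

θ_t ≈ 34.23°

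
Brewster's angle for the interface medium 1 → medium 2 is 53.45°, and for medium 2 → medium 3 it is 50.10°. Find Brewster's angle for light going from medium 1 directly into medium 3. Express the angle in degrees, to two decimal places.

θ_B ≈ 58.21°

Each Brewster angle gives a ratio: n₂/n₁ = tan 53.45° = 1.3490, n₃/n₂ = tan 50.10° = 1.1960.
Multiplying, n₃/n₁ = 1.3490 × 1.1960 = 1.6133, and θ_B(1→3) = arctan 1.6133 = 58.21°.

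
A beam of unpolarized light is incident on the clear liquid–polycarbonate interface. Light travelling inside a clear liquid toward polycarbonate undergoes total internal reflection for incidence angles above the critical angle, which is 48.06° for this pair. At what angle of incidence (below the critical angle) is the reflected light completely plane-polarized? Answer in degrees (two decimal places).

θ_B ≈ 36.64°

sin θ_c = n₂/n₁, so n₂/n₁ = sin 48.06° = 0.7438.
Brewster: tan θ_B = n₂/n₁ = 0.7438.
θ_B = arctan(0.7438) = 36.64°.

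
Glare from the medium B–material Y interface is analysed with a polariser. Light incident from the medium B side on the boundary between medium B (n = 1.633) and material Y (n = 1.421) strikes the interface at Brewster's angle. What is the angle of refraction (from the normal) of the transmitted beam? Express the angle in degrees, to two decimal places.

θ_B = arctan(n₂/n₁) = arctan(1.421/1.633) = 41.03°.
At Brewster's angle the reflected and refracted rays are perpendicular, so θ_t = 90° − θ_B = 90° − 41.03° = 48.97°.

θ_t ≈ 48.97°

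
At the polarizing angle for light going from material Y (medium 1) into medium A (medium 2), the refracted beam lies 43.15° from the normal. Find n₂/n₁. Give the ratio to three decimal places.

At Brewster incidence θ_B = 90° − θ_t = 90° − 43.15° = 46.85°.
tan θ_B = n₂/n₁, so n₂/n₁ = tan 46.85° = 1.067.

n₂/n₁ ≈ 1.067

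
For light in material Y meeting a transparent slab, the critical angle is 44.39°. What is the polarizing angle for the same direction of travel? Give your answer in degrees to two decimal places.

At the critical angle sin θ_c = n₂/n₁, giving n₂/n₁ = sin 44.39° = 0.6995.
Then tan θ_B = n₂/n₁ = 0.6995, so θ_B = arctan 0.6995 = 34.97°.

θ_B ≈ 34.97°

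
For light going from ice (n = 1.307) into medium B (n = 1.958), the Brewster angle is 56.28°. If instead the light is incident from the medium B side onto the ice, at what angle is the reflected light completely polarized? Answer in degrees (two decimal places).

θ_B' ≈ 33.72°

The two Brewster angles are complementary: θ_B' = 90° − θ_B = 90° − 56.28° = 33.72°.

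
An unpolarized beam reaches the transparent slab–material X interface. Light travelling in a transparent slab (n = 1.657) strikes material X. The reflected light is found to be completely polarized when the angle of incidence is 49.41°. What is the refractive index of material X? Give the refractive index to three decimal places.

Brewster's law: tan θ_B = n₂/n₁ (light incident in a transparent slab, refracted into material X).
n₂ = n₁ tan θ_B = 1.657 × tan 49.41° = 1.934.

n ≈ 1.934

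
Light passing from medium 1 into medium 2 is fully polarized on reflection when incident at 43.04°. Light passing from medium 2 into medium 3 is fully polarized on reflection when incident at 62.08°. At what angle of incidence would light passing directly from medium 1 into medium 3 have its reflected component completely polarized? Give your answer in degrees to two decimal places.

n₂/n₁ = tan 43.04° = 0.9338 and n₃/n₂ = tan 62.08° = 1.8871.
n₃/n₁ = 1.7622. Then tan θ_B(1→3) = n₃/n₁, so θ_B(1→3) = arctan(1.7622) = 60.43°.

θ_B ≈ 60.43°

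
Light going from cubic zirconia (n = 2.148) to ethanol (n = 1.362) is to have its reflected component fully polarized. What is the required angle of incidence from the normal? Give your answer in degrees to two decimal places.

Brewster's condition: tan θ_B = n₂/n₁ = 1.362/2.148 = 0.6341. Taking the arctangent, θ_B = 32.38°.

θ_B ≈ 32.38°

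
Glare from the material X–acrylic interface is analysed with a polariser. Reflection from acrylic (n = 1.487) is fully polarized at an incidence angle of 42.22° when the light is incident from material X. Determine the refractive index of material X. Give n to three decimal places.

Brewster's law: tan θ_B = n₂/n₁ (light incident in material X, refracted into acrylic).
n₁ = n₂ / tan θ_B = 1.487 / tan 42.22° = 1.639.

n ≈ 1.639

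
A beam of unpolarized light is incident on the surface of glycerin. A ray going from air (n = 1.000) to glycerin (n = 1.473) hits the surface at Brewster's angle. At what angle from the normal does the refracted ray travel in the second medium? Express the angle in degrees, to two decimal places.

First find Brewster's angle: tan θ_B = 1.473/1.000 = 1.4730, giving θ_B = 55.83°.
At Brewster's angle the reflected and refracted rays are perpendicular, so θ_t = 90° − θ_B = 90° − 55.83° = 34.17°.

θ_t ≈ 34.17°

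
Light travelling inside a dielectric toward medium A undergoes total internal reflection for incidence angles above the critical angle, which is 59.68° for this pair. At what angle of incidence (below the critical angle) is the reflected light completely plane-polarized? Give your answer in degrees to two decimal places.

θ_B ≈ 40.80°

sin θ_c = n₂/n₁, so n₂/n₁ = sin 59.68° = 0.8632.
Brewster: tan θ_B = n₂/n₁ = 0.8632.
θ_B = arctan(0.8632) = 40.80°.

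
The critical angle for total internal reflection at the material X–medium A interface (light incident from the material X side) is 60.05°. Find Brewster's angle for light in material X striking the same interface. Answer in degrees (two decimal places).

θ_B ≈ 40.91°

n₂/n₁ = sin θ_c = sin 60.05° = 0.8665.
tan θ_B equals the same ratio, so θ_B = arctan(0.8665) = 40.91°.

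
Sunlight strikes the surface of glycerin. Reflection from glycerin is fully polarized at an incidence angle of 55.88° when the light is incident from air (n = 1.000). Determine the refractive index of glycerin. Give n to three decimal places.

n ≈ 1.476

At the polarizing angle, tan θ_B = n₂/n₁ with n₁ on the incident side (air) and n₂ on the transmitted side (glycerin).
n₂ = n₁ tan θ_B = 1.000 × tan 55.88° = 1.476.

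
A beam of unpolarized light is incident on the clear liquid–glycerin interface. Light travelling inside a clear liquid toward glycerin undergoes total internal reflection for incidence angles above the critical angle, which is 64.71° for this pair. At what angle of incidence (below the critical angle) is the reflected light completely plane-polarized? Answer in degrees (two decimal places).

At the critical angle sin θ_c = n₂/n₁, giving n₂/n₁ = sin 64.71° = 0.9042.
Then tan θ_B = n₂/n₁ = 0.9042, so θ_B = arctan 0.9042 = 42.12°.

θ_B ≈ 42.12°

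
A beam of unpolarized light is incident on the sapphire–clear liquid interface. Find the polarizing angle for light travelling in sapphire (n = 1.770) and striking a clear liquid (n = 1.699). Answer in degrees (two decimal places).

θ_B ≈ 43.83°

Brewster's condition: tan θ_B = n₂/n₁ = 1.699/1.770 = 0.9599.
So θ_B = arctan 0.9599 = 43.83°.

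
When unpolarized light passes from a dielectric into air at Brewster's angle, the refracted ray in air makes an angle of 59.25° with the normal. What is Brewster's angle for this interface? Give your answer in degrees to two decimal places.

θ_B ≈ 30.75°

Since the reflected and refracted rays are at right angles at the polarizing angle, θ_B + θ_t = 90°.
θ_B = 90° − 59.25° = 30.75°.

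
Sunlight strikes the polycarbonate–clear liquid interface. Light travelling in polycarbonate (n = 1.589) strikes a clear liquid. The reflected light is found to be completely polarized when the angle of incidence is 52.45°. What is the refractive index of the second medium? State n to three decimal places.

n ≈ 2.067

Brewster's law: tan θ_B = n₂/n₁ (light incident in polycarbonate, refracted into a clear liquid).
n₂ = n₁ tan θ_B = 1.589 × tan 52.45° = 2.067.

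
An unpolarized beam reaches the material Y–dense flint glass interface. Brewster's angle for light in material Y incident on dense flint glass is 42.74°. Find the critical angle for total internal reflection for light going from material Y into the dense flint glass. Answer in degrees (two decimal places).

θ_c ≈ 67.53°

n₂/n₁ = tan 42.74° = 0.9241; the critical angle satisfies sin θ_c = n₂/n₁.
θ_c = arcsin(0.9241) = 67.53°.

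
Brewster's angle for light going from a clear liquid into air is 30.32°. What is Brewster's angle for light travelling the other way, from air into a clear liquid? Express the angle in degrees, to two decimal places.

θ_B' ≈ 59.68°

The two Brewster angles are complementary: θ_B' = 90° − θ_B = 90° − 30.32° = 59.68°.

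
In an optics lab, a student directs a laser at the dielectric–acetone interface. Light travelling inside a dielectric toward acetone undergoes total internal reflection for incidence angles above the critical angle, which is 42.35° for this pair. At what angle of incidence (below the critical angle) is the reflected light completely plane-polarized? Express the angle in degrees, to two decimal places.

sin θ_c = n₂/n₁, so n₂/n₁ = sin 42.35° = 0.6737.
Brewster: tan θ_B = n₂/n₁ = 0.6737.
θ_B = arctan(0.6737) = 33.97°.

θ_B ≈ 33.97°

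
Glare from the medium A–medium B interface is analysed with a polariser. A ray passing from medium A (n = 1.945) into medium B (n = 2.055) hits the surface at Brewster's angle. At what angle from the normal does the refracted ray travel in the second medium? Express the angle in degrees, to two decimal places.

θ_t ≈ 43.42°

First find Brewster's angle: tan θ_B = 2.055/1.945 = 1.0566, giving θ_B = 46.58°.
The refracted ray is perpendicular to the reflected ray, so θ_t = 90° − θ_B = 43.42°.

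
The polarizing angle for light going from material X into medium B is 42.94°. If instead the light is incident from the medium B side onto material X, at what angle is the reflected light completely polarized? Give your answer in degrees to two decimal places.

θ_B' ≈ 47.06°

tan θ_B' = n₁/n₂ = 1/tan θ_B, so θ_B' = 90° − θ_B.
θ_B' = 90° − 42.94° = 47.06°.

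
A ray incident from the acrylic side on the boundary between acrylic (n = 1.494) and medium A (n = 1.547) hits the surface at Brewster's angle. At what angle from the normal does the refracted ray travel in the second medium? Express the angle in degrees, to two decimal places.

θ_B = arctan(n₂/n₁) = arctan(1.547/1.494) = 46.00°.
At Brewster's angle the reflected and refracted rays are perpendicular, so θ_t = 90° − θ_B = 90° − 46.00° = 44.00°.

θ_t ≈ 44.00°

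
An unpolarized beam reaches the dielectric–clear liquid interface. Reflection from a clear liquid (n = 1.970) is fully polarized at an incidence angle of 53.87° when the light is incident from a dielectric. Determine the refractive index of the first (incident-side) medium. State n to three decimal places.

n ≈ 1.438

Full polarization of the reflected beam means tan θ_B = n₂/n₁, where n₁ is the incident medium (a dielectric).
n₁ = n₂ / tan θ_B = 1.970 / tan 53.87° = 1.438.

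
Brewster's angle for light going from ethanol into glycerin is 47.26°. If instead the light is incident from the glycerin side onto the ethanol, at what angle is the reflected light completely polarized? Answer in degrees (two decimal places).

The two Brewster angles are complementary: θ_B' = 90° − θ_B = 90° − 47.26° = 42.74°.

θ_B' ≈ 42.74°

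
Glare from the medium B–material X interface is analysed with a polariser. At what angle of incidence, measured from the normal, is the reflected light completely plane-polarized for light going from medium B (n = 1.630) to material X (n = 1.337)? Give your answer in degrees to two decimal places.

Here n₂/n₁ = 1.337/1.630 = 0.8202, and Brewster's law gives tan θ_B = n₂/n₁. Taking the arctangent, θ_B = 39.36°.

θ_B ≈ 39.36°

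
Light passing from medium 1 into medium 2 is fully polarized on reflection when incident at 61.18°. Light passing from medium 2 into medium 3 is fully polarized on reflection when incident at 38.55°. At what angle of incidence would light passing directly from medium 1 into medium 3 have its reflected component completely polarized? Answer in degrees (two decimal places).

θ_B ≈ 55.38°

n₂/n₁ = tan 61.18° = 1.8175 and n₃/n₂ = tan 38.55° = 0.7969.
n₃/n₁ = 1.4483. Then tan θ_B(1→3) = n₃/n₁, so θ_B(1→3) = arctan(1.4483) = 55.38°.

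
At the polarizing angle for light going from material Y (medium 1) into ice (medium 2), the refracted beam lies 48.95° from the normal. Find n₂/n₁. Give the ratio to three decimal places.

At Brewster incidence θ_B = 90° − θ_t = 90° − 48.95° = 41.05°.
tan θ_B = n₂/n₁, so n₂/n₁ = tan 41.05° = 0.871.

n₂/n₁ ≈ 0.871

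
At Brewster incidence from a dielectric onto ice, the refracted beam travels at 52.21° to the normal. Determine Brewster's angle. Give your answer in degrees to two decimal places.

At Brewster's angle the reflected and refracted rays are perpendicular, so θ_B + θ_t = 90°.
So θ_B = 90° − θ_t = 90° − 52.21° = 37.79°.

θ_B ≈ 37.79°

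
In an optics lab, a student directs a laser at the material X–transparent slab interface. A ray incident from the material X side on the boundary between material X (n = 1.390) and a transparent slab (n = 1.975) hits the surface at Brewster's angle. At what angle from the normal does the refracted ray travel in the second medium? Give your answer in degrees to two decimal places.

θ_t ≈ 35.14°

θ_B = arctan(n₂/n₁) = arctan(1.975/1.390) = 54.86°.
Since θ_B + θ_t = 90° at Brewster incidence, θ_t = 90° − 54.86° = 35.14°.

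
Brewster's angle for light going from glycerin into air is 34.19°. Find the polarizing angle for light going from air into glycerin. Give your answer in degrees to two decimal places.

Reversing the direction swaps n₁ and n₂, so tan θ_B' = 1/tan θ_B and θ_B' = 90° − θ_B.
Hence θ_B' = 90° − 34.19° = 55.81°.

θ_B' ≈ 55.81°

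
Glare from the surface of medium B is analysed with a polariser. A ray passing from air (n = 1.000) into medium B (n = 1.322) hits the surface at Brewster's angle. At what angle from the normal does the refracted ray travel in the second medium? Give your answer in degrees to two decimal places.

θ_t ≈ 37.10°

θ_B = arctan(n₂/n₁) = arctan(1.322/1.000) = 52.90°.
The refracted ray is perpendicular to the reflected ray, so θ_t = 90° − θ_B = 37.10°.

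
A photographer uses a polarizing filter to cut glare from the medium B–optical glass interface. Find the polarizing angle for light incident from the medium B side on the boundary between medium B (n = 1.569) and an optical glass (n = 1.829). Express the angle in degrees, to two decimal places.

θ_B ≈ 49.38°

tan θ_B = n₂/n₁ = 1.829/1.569 = 1.1657. Taking the arctangent, θ_B = 49.38°.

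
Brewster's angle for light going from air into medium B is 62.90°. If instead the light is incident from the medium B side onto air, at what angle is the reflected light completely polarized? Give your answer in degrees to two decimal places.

Reversing the direction swaps n₁ and n₂, so tan θ_B' = 1/tan θ_B and θ_B' = 90° − θ_B.
Hence θ_B' = 90° − 62.90° = 27.10°.

θ_B' ≈ 27.10°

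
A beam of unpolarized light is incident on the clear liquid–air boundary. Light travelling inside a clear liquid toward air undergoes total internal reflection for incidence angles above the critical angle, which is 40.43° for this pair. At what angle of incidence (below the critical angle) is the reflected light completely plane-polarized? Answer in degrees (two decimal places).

n₂/n₁ = sin θ_c = sin 40.43° = 0.6485.
tan θ_B equals the same ratio, so θ_B = arctan(0.6485) = 32.96°.

θ_B ≈ 32.96°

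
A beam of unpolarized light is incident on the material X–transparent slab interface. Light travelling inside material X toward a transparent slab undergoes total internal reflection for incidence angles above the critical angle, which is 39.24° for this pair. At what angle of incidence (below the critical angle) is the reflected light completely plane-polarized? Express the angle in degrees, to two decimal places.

θ_B ≈ 32.32°

sin θ_c = n₂/n₁, so n₂/n₁ = sin 39.24° = 0.6326.
Brewster: tan θ_B = n₂/n₁ = 0.6326.
θ_B = arctan(0.6326) = 32.32°.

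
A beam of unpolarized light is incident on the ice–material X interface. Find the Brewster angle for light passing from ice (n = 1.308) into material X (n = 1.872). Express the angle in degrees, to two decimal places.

θ_B ≈ 55.06°

At Brewster's angle the reflected and refracted rays are perpendicular, which with Snell's law gives tan θ_B = n₂/n₁.
Brewster's condition: tan θ_B = n₂/n₁ = 1.872/1.308 = 1.4312. Taking the arctangent, θ_B = 55.06°.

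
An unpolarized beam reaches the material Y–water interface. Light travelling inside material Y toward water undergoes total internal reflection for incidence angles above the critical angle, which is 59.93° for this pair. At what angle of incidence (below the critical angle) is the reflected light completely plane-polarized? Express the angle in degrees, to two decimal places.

sin θ_c = n₂/n₁, so n₂/n₁ = sin 59.93° = 0.8654.
Brewster: tan θ_B = n₂/n₁ = 0.8654.
θ_B = arctan(0.8654) = 40.87°.

θ_B ≈ 40.87°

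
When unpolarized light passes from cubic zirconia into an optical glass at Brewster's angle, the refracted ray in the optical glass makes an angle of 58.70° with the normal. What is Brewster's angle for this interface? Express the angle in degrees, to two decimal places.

At Brewster's angle the reflected and refracted rays are perpendicular, so θ_B + θ_t = 90°.
So θ_B = 90° − θ_t = 90° − 58.70° = 31.30°.

θ_B ≈ 31.30°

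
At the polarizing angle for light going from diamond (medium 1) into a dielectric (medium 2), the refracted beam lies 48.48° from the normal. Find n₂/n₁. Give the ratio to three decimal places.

At Brewster incidence θ_B = 90° − θ_t = 90° − 48.48° = 41.52°.
tan θ_B = n₂/n₁, so n₂/n₁ = tan 41.52° = 0.885.

n₂/n₁ ≈ 0.885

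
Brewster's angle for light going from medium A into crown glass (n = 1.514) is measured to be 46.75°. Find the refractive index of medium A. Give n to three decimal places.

Brewster's law: tan θ_B = n₂/n₁ (light incident in medium A, refracted into crown glass).
n₁ = n₂ / tan θ_B = 1.514 / tan 46.75° = 1.424.

n ≈ 1.424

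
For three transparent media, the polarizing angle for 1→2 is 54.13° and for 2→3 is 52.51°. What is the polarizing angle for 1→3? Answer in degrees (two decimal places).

tan θ_B(1→2) = n₂/n₁ = tan 54.13° = 1.3830.
tan θ_B(2→3) = n₃/n₂ = tan 52.51° = 1.3037.
Multiplying, n₃/n₁ = 1.3830 × 1.3037 = 1.8030, and θ_B(1→3) = arctan 1.8030 = 60.99°.

θ_B ≈ 60.99°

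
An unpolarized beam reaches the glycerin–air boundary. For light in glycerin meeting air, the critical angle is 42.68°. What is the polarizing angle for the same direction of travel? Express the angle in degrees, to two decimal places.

n₂/n₁ = sin θ_c = sin 42.68° = 0.6779.
tan θ_B equals the same ratio, so θ_B = arctan(0.6779) = 34.13°.

θ_B ≈ 34.13°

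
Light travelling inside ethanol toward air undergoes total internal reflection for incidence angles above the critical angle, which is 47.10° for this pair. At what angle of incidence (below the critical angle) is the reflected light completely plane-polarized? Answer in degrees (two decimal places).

θ_B ≈ 36.22°

n₂/n₁ = sin θ_c = sin 47.10° = 0.7325.
tan θ_B equals the same ratio, so θ_B = arctan(0.7325) = 36.22°.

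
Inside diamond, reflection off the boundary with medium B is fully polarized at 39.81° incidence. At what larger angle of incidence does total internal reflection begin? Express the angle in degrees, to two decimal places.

θ_c ≈ 56.46°

From Brewster, n₂/n₁ = tan θ_B = tan 39.81° = 0.8335.
Then sin θ_c = n₂/n₁ = 0.8335, so θ_c = arcsin 0.8335 = 56.46°.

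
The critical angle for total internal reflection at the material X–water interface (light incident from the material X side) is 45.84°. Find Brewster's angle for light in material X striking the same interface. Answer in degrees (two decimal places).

θ_B ≈ 35.66°

sin θ_c = n₂/n₁, so n₂/n₁ = sin 45.84° = 0.7174.
Brewster: tan θ_B = n₂/n₁ = 0.7174.
θ_B = arctan(0.7174) = 35.66°.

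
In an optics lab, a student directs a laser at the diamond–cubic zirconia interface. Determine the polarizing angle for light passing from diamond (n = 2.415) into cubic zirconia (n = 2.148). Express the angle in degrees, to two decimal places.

At Brewster's angle the reflected and refracted rays are perpendicular, which with Snell's law gives tan θ_B = n₂/n₁.
Brewster's condition: tan θ_B = n₂/n₁ = 2.148/2.415 = 0.8894.
θ_B = arctan(0.8894) = 41.65°.

θ_B ≈ 41.65°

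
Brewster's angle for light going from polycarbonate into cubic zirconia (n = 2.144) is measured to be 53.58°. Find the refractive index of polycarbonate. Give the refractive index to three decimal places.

n ≈ 1.582

Full polarization of the reflected beam means tan θ_B = n₂/n₁, where n₁ is the incident medium (polycarbonate).
n₁ = n₂ / tan θ_B = 2.144 / tan 53.58° = 1.582.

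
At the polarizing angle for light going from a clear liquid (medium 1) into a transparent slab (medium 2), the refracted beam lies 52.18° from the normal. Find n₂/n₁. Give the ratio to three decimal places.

n₂/n₁ ≈ 0.776

θ_B + θ_t = 90°, so θ_B = 90° − 52.18° = 37.82°.
tan θ_B = n₂/n₁, so n₂/n₁ = tan 37.82° = 0.776.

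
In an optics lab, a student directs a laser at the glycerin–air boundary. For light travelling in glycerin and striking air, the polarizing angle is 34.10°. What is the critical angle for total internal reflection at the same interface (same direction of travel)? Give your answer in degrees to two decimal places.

θ_c ≈ 42.61°

From Brewster, n₂/n₁ = tan θ_B = tan 34.10° = 0.6771.
Then sin θ_c = n₂/n₁ = 0.6771, so θ_c = arcsin 0.6771 = 42.61°.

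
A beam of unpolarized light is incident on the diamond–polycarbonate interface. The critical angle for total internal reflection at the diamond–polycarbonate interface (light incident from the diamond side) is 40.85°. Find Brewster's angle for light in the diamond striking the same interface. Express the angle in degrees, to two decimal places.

θ_B ≈ 33.19°

At the critical angle sin θ_c = n₂/n₁, giving n₂/n₁ = sin 40.85° = 0.6541.
Then tan θ_B = n₂/n₁ = 0.6541, so θ_B = arctan 0.6541 = 33.19°.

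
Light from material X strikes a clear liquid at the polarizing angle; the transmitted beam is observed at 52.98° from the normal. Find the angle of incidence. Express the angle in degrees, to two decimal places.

θ_B ≈ 37.02°

Brewster's condition makes the reflected and refracted beams perpendicular: θ_B + θ_t = 90°.
θ_B = 90° − 52.98° = 37.02°.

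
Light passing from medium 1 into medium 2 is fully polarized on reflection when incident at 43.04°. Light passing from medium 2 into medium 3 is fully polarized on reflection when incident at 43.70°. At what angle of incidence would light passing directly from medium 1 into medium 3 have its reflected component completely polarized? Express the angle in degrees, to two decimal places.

Each Brewster angle gives a ratio: n₂/n₁ = tan 43.04° = 0.9338, n₃/n₂ = tan 43.70° = 0.9556.
Multiplying, n₃/n₁ = 0.9338 × 0.9556 = 0.8924, and θ_B(1→3) = arctan 0.8924 = 41.75°.

θ_B ≈ 41.75°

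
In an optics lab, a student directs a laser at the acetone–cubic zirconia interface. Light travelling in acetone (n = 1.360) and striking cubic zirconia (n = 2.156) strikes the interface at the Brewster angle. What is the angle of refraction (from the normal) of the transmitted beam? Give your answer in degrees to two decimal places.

tan θ_B = n₂/n₁ = 2.156/1.360 = 1.5853, so θ_B = 57.76°.
Since θ_B + θ_t = 90° at Brewster incidence, θ_t = 90° − 57.76° = 32.24°.

θ_t ≈ 32.24°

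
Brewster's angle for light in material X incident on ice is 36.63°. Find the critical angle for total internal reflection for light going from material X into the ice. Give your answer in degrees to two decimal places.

θ_c ≈ 48.03°

From Brewster, n₂/n₁ = tan θ_B = tan 36.63° = 0.7435.
Then sin θ_c = n₂/n₁ = 0.7435, so θ_c = arcsin 0.7435 = 48.03°.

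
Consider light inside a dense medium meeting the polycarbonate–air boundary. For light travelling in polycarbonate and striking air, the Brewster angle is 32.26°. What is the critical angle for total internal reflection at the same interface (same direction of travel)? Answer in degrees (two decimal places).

tan θ_B = n₂/n₁ = tan 32.26° = 0.6312.
Total internal reflection: sin θ_c = n₂/n₁ = 0.6312.
θ_c = arcsin(0.6312) = 39.14°.

θ_c ≈ 39.14°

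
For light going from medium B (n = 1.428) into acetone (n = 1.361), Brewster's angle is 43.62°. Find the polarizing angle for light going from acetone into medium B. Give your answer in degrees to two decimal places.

Reversing the direction swaps n₁ and n₂, so tan θ_B' = 1/tan θ_B and θ_B' = 90° − θ_B.
Hence θ_B' = 90° − 43.62° = 46.38°.

θ_B' ≈ 46.38°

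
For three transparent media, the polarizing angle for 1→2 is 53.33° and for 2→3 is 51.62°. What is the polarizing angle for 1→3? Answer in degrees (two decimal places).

θ_B ≈ 59.47°

tan θ_B(1→2) = n₂/n₁ = tan 53.33° = 1.3431.
tan θ_B(2→3) = n₃/n₂ = tan 51.62° = 1.2626.
Multiplying, n₃/n₁ = 1.3431 × 1.2626 = 1.6957, and θ_B(1→3) = arctan 1.6957 = 59.47°.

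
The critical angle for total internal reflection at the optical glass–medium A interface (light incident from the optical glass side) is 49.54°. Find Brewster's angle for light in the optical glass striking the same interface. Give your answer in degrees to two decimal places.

θ_B ≈ 37.27°

At the critical angle sin θ_c = n₂/n₁, giving n₂/n₁ = sin 49.54° = 0.7609.
Then tan θ_B = n₂/n₁ = 0.7609, so θ_B = arctan 0.7609 = 37.27°.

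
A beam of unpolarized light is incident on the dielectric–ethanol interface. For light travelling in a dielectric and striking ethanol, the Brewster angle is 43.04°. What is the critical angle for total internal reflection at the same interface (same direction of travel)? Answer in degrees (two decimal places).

θ_c ≈ 69.04°

From Brewster, n₂/n₁ = tan θ_B = tan 43.04° = 0.9338.
Then sin θ_c = n₂/n₁ = 0.9338, so θ_c = arcsin 0.9338 = 69.04°.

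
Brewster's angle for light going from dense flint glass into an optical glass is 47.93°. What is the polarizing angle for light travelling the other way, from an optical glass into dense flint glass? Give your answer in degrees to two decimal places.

θ_B' ≈ 42.07°

Reversing the direction swaps n₁ and n₂, so tan θ_B' = 1/tan θ_B and θ_B' = 90° − θ_B.
Hence θ_B' = 90° − 47.93° = 42.07°.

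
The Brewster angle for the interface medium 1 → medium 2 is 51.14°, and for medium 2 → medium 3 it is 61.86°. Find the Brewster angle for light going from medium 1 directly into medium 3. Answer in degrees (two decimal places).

n₂/n₁ = tan 51.14° = 1.2411 and n₃/n₂ = tan 61.86° = 1.8697.
Multiplying, n₃/n₁ = 1.2411 × 1.8697 = 2.3204, and θ_B(1→3) = arctan 2.3204 = 66.69°.

θ_B ≈ 66.69°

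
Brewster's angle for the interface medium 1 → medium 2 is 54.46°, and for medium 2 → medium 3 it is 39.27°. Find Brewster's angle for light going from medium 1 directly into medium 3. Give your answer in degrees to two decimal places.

θ_B ≈ 48.86°

tan θ_B(1→2) = n₂/n₁ = tan 54.46° = 1.3999.
tan θ_B(2→3) = n₃/n₂ = tan 39.27° = 0.8176.
So n₃/n₁ = (n₂/n₁)(n₃/n₂) = 1.3999 × 0.8176 = 1.1446.
θ_B(1→3) = arctan(1.1446) = 48.86°.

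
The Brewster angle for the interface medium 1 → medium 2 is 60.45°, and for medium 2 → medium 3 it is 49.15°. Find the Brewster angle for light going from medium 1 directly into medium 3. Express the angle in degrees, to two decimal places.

θ_B ≈ 63.88°

n₂/n₁ = tan 60.45° = 1.7639 and n₃/n₂ = tan 49.15° = 1.1565.
n₃/n₁ = 2.0399. Then tan θ_B(1→3) = n₃/n₁, so θ_B(1→3) = arctan(2.0399) = 63.88°.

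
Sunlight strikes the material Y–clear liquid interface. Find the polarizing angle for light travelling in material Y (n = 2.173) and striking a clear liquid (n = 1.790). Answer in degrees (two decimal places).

Here n₂/n₁ = 1.790/2.173 = 0.8237, and Brewster's law gives tan θ_B = n₂/n₁. Taking the arctangent, θ_B = 39.48°.

θ_B ≈ 39.48°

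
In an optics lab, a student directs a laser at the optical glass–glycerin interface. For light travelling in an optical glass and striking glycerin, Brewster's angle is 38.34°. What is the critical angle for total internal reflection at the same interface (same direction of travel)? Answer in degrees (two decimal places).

n₂/n₁ = tan 38.34° = 0.7909; the critical angle satisfies sin θ_c = n₂/n₁.
θ_c = arcsin(0.7909) = 52.27°.

θ_c ≈ 52.27°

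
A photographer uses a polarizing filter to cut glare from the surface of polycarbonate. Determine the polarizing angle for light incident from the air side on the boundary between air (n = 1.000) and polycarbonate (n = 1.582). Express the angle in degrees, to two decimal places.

θ_B ≈ 57.70°

The reflected p-component vanishes when tan θ_B = n₂/n₁.
tan θ_B = n₂/n₁ = 1.582/1.000 = 1.5820. Taking the arctangent, θ_B = 57.70°.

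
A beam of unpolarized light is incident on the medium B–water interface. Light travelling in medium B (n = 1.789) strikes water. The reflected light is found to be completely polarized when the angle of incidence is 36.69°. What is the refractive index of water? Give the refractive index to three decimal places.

Full polarization of the reflected beam means tan θ_B = n₂/n₁, where n₁ is the incident medium (medium B).
n₂ = n₁ tan θ_B = 1.789 × tan 36.69° = 1.333.

n ≈ 1.333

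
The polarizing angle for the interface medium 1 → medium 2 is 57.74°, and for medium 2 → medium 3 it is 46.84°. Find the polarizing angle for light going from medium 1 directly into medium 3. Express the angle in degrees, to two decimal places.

θ_B ≈ 59.38°

Each Brewster angle gives a ratio: n₂/n₁ = tan 57.74° = 1.5843, n₃/n₂ = tan 46.84° = 1.0664.
Multiplying, n₃/n₁ = 1.5843 × 1.0664 = 1.6895, and θ_B(1→3) = arctan 1.6895 = 59.38°.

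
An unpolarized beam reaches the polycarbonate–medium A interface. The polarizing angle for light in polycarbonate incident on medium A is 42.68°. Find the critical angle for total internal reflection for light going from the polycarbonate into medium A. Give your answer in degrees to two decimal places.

From Brewster, n₂/n₁ = tan θ_B = tan 42.68° = 0.9221.
Then sin θ_c = n₂/n₁ = 0.9221, so θ_c = arcsin 0.9221 = 67.24°.

θ_c ≈ 67.24°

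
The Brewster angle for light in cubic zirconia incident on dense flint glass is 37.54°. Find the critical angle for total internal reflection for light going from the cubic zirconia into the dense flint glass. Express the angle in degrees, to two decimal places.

θ_c ≈ 50.21°

From Brewster, n₂/n₁ = tan θ_B = tan 37.54° = 0.7684.
Then sin θ_c = n₂/n₁ = 0.7684, so θ_c = arcsin 0.7684 = 50.21°.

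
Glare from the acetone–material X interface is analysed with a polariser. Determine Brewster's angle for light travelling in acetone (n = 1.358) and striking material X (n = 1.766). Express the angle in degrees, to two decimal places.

θ_B ≈ 52.44°

The reflected p-component vanishes when tan θ_B = n₂/n₁.
Brewster's condition: tan θ_B = n₂/n₁ = 1.766/1.358 = 1.3004. Taking the arctangent, θ_B = 52.44°.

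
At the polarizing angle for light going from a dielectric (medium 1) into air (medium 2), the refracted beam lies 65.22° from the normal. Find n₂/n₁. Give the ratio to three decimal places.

n₂/n₁ ≈ 0.462

θ_B + θ_t = 90°, so θ_B = 90° − 65.22° = 24.78°.
tan θ_B = n₂/n₁, so n₂/n₁ = tan 24.78° = 0.462.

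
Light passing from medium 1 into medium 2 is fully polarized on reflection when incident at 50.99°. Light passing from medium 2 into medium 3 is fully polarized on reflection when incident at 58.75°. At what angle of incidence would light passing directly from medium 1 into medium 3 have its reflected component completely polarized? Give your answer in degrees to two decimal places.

tan θ_B(1→2) = n₂/n₁ = tan 50.99° = 1.2345.
tan θ_B(2→3) = n₃/n₂ = tan 58.75° = 1.6479.
n₃/n₁ = 2.0343. Then tan θ_B(1→3) = n₃/n₁, so θ_B(1→3) = arctan(2.0343) = 63.82°.

θ_B ≈ 63.82°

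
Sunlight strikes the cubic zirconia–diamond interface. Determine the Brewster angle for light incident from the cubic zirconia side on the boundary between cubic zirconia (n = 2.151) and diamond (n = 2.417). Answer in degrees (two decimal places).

θ_B ≈ 48.33°

At Brewster's angle the reflected and refracted rays are perpendicular, which with Snell's law gives tan θ_B = n₂/n₁.
Here n₂/n₁ = 2.417/2.151 = 1.1237, and Brewster's law gives tan θ_B = n₂/n₁. Taking the arctangent, θ_B = 48.33°.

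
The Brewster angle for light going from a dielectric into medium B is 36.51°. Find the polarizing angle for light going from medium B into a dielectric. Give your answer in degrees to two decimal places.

Reversing the direction swaps n₁ and n₂, so tan θ_B' = 1/tan θ_B and θ_B' = 90° − θ_B.
Hence θ_B' = 90° − 36.51° = 53.49°.

θ_B' ≈ 53.49°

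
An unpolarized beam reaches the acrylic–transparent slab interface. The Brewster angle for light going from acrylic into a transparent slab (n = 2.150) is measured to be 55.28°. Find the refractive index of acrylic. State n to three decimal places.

n ≈ 1.490

Full polarization of the reflected beam means tan θ_B = n₂/n₁, where n₁ is the incident medium (acrylic).
n₁ = n₂ / tan θ_B = 2.150 / tan 55.28° = 1.490.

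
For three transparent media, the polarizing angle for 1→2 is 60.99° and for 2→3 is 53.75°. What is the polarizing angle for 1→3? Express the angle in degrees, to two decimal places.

θ_B ≈ 67.87°

n₂/n₁ = tan 60.99° = 1.8033 and n₃/n₂ = tan 53.75° = 1.3638.
Multiplying, n₃/n₁ = 1.8033 × 1.3638 = 2.4594, and θ_B(1→3) = arctan 2.4594 = 67.87°.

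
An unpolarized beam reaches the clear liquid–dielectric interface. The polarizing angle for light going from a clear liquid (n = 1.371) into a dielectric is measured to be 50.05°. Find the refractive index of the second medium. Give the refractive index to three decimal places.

Full polarization of the reflected beam means tan θ_B = n₂/n₁, where n₁ is the incident medium (a clear liquid).
n₂ = n₁ tan θ_B = 1.371 × tan 50.05° = 1.637.

n ≈ 1.637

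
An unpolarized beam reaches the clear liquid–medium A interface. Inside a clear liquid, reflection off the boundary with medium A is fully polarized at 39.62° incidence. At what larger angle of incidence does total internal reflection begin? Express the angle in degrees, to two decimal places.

n₂/n₁ = tan 39.62° = 0.8279; the critical angle satisfies sin θ_c = n₂/n₁.
θ_c = arcsin(0.8279) = 55.88°.

θ_c ≈ 55.88°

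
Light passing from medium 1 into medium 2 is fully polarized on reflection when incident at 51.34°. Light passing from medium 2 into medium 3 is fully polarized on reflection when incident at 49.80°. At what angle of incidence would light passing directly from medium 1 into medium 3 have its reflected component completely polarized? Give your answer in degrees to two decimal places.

θ_B ≈ 55.94°

n₂/n₁ = tan 51.34° = 1.2500 and n₃/n₂ = tan 49.80° = 1.1833.
n₃/n₁ = 1.4792. Then tan θ_B(1→3) = n₃/n₁, so θ_B(1→3) = arctan(1.4792) = 55.94°.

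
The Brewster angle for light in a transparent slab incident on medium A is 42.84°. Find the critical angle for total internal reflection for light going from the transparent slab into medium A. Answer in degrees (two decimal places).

θ_c ≈ 68.02°

n₂/n₁ = tan 42.84° = 0.9273; the critical angle satisfies sin θ_c = n₂/n₁.
θ_c = arcsin(0.9273) = 68.02°.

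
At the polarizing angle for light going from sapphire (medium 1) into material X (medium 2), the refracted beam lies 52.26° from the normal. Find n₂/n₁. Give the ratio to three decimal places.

At Brewster incidence θ_B = 90° − θ_t = 90° − 52.26° = 37.74°.
Then n₂/n₁ = tan θ_B = tan 37.74° = 0.774.

n₂/n₁ ≈ 0.774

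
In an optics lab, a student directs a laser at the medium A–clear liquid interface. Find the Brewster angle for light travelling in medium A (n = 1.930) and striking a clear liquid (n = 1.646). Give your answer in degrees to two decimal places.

Here n₂/n₁ = 1.646/1.930 = 0.8528, and Brewster's law gives tan θ_B = n₂/n₁.
θ_B = arctan(0.8528) = 40.46°.

θ_B ≈ 40.46°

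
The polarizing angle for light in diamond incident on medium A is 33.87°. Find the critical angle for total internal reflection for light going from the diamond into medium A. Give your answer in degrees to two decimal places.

θ_c ≈ 42.16°

n₂/n₁ = tan 33.87° = 0.6712; the critical angle satisfies sin θ_c = n₂/n₁.
θ_c = arcsin(0.6712) = 42.16°.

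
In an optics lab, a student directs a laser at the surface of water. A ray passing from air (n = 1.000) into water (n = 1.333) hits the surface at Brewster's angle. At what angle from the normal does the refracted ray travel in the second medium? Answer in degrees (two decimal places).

θ_t ≈ 36.88°

tan θ_B = n₂/n₁ = 1.333/1.000 = 1.3330, so θ_B = 53.12°.
Since θ_B + θ_t = 90° at Brewster incidence, θ_t = 90° − 53.12° = 36.88°.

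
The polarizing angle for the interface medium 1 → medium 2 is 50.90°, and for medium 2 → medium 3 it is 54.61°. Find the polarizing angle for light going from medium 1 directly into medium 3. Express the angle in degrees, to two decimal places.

θ_B ≈ 60.00°

n₂/n₁ = tan 50.90° = 1.2305 and n₃/n₂ = tan 54.61° = 1.4077.
Multiplying, n₃/n₁ = 1.2305 × 1.4077 = 1.7321, and θ_B(1→3) = arctan 1.7321 = 60.00°.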